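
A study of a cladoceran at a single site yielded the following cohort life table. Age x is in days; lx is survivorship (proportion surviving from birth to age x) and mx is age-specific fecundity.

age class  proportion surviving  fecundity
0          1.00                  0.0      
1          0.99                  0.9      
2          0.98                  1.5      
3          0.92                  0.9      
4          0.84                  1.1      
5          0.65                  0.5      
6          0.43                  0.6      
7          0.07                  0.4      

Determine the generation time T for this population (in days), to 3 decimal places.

lx·mx: 0, 0.891, 1.47, 0.828, 0.924, 0.325, 0.258, 0.028 → R0 = 4.724
x·lx·mx: 0, 0.891, 2.94, 2.484, 3.696, 1.625, 1.548, 0.196 → Σ = 13.38
T = 13.38 / 4.724 = 2.832345… → 2.832

2.832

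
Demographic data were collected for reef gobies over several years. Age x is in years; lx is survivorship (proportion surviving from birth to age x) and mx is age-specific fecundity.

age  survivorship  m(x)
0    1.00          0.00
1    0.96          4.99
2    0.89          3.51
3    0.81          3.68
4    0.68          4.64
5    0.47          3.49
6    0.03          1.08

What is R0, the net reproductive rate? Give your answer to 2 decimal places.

15.72

lx·mx by age: 0, 4.7904, 3.1239, 2.9808, 3.1552, 1.6403, 0.0324
R0 = Σ lx·mx = 15.723 → 15.72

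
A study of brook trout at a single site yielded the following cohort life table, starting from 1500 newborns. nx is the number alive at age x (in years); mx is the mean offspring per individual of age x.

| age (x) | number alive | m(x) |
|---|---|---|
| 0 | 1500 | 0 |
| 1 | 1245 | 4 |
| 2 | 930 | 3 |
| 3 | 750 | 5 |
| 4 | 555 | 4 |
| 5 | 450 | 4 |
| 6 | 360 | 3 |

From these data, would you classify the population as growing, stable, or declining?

lx = nx/n0 = nx/1500: 1, 0.83, 0.62, 0.5, 0.37, 0.3, 0.24
R0 = Σ lx·mx = 0 + 3.32 + 1.86 + 2.5 + 1.48 + 1.2 + 0.72 = 11.08
R0 > 1, so the population is growing.

growing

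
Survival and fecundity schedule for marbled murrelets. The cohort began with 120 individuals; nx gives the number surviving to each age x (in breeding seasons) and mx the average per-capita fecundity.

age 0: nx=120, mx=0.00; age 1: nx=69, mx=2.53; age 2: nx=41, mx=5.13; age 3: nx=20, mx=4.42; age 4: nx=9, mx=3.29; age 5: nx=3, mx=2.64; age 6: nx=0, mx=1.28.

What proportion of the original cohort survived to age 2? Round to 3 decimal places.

l_2 = n_2/n_0 = 41/120 = 0.341667… → 0.342

0.342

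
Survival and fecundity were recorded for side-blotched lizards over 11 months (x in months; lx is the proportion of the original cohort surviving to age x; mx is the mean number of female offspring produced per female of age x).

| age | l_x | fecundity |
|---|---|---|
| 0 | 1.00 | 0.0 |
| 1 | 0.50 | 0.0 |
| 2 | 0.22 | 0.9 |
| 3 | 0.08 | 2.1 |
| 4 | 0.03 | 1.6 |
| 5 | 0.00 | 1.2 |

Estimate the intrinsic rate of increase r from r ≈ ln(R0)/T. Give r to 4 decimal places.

R0 = Σ lx·mx = 0 + 0 + 0.198 + 0.168 + 0.048 + 0 = 0.414
Σ x·lx·mx = 1.092; T = 1.092/0.414 = 2.63768…
r ≈ ln(R0)/T = ln(0.414)/2.63768… = -0.334343… → -0.3343

-0.3343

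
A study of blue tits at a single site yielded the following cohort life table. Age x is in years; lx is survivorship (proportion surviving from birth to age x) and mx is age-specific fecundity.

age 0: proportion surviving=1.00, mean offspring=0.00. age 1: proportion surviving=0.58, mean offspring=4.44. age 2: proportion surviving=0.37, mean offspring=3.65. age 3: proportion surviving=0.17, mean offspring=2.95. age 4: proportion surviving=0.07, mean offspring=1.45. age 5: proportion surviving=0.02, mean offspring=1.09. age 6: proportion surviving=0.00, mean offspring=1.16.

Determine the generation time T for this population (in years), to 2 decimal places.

1.60

lx·mx: 0, 2.5752, 1.3505, 0.5015, 0.1015, 0.0218, 0 → R0 = 4.5505
x·lx·mx: 0, 2.5752, 2.701, 1.5045, 0.406, 0.109, 0 → Σ = 7.2957
T = 7.2957 / 4.5505 = 1.603274… → 1.60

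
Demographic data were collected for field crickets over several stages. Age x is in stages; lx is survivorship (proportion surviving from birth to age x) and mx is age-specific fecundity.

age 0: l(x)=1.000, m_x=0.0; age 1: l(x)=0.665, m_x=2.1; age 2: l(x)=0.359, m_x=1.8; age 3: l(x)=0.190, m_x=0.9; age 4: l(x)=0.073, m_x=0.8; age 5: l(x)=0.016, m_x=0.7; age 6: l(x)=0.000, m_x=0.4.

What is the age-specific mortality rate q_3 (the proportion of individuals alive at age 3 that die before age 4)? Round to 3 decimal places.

q_3 = (l_3 − l_4) / l_3 = (0.19 − 0.073) / 0.19
     = 0.117 / 0.19 = 0.615789… → 0.616

0.616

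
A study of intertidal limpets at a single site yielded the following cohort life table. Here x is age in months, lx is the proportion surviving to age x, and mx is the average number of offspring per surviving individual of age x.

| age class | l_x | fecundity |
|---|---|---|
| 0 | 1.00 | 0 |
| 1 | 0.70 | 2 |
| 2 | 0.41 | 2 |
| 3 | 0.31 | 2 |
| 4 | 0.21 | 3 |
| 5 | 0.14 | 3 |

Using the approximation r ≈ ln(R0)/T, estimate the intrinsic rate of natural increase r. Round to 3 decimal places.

0.555

R0 = Σ lx·mx = 0 + 1.4 + 0.82 + 0.62 + 0.63 + 0.42 = 3.89
Σ x·lx·mx = 9.52; T = 9.52/3.89 = 2.4473…
r ≈ ln(R0)/T = ln(3.89)/2.4473… = 0.55506… → 0.555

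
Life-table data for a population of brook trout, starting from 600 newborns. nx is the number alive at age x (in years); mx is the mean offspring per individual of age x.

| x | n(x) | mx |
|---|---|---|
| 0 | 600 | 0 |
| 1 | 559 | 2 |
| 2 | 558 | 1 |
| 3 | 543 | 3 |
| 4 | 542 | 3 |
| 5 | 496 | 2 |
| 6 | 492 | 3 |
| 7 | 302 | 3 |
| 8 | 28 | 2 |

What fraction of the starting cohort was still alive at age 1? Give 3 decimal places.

l_1 = n_1/n_0 = 559/600 = 0.931667… → 0.932

0.932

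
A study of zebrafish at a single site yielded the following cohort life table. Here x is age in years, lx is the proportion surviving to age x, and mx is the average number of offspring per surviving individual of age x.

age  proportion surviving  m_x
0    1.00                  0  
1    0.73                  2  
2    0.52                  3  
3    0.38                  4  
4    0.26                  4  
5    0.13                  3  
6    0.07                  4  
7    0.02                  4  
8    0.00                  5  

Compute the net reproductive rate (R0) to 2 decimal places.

6.33

lx·mx by age: 0, 1.46, 1.56, 1.52, 1.04, 0.39, 0.28, 0.08, 0
R0 = Σ lx·mx = 6.33 → 6.33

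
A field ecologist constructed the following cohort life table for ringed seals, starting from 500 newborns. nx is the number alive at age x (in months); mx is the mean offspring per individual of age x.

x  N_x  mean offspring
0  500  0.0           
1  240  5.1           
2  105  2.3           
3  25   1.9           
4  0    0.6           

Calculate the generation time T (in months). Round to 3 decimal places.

lx = nx/n0 = nx/500: 1, 0.48, 0.21, 0.05, 0
lx·mx: 0, 2.448, 0.483, 0.095, 0 → R0 = 3.026
x·lx·mx: 0, 2.448, 0.966, 0.285, 0 → Σ = 3.699
T = 3.699 / 3.026 = 1.222406… → 1.222

1.222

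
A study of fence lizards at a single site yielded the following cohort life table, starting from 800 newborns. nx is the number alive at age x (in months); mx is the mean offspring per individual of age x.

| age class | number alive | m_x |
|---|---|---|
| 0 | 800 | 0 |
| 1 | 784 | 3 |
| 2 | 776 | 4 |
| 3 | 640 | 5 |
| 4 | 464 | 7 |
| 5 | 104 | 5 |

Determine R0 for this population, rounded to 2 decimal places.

lx = nx/n0 = nx/800: 1, 0.98, 0.97, 0.8, 0.58, 0.13
lx·mx by age: 0, 2.94, 3.88, 4, 4.06, 0.65
R0 = Σ lx·mx = 15.53 → 15.53

15.53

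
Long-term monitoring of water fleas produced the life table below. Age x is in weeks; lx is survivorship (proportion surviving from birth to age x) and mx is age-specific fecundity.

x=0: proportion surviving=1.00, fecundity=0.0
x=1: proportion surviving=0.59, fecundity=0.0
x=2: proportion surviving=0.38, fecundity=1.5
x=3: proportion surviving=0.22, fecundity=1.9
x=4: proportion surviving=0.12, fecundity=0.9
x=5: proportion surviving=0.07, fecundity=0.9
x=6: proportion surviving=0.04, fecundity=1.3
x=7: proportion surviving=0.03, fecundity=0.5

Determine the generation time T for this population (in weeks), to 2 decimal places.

2.90

lx·mx: 0, 0, 0.57, 0.418, 0.108, 0.063, 0.052, 0.015 → R0 = 1.226
x·lx·mx: 0, 0, 1.14, 1.254, 0.432, 0.315, 0.312, 0.105 → Σ = 3.558
T = 3.558 / 1.226 = 2.902121… → 2.90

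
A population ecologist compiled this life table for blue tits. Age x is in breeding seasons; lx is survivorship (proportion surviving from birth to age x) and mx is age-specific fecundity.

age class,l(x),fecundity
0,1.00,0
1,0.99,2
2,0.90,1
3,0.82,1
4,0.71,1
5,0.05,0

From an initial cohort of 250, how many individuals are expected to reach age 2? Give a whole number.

225

Expected survivors = N0 · l_2 = 250 × 0.90 = 225 → 225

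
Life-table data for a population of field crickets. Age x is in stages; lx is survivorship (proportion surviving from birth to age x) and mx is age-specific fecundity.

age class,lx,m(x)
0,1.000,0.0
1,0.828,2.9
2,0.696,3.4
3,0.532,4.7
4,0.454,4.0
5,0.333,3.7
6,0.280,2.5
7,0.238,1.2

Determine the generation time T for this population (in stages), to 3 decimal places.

lx·mx: 0, 2.4012, 2.3664, 2.5004, 1.816, 1.2321, 0.7, 0.2856 → R0 = 11.3017
x·lx·mx: 0, 2.4012, 4.7328, 7.5012, 7.264, 6.1605, 4.2, 1.9992 → Σ = 34.2589
T = 34.2589 / 11.3017 = 3.031305… → 3.031

3.031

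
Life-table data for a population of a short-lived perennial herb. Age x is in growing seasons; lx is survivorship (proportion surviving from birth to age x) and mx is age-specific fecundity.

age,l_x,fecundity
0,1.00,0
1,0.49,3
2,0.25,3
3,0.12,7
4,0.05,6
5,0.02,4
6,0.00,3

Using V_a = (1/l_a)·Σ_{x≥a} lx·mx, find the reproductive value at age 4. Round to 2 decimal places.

lx·mx for x ≥ 4: 0.3, 0.08, 0 → sum = 0.38
V_4 = 0.38 / l_4 = 0.38 / 0.05 = 7.6 → 7.60

7.60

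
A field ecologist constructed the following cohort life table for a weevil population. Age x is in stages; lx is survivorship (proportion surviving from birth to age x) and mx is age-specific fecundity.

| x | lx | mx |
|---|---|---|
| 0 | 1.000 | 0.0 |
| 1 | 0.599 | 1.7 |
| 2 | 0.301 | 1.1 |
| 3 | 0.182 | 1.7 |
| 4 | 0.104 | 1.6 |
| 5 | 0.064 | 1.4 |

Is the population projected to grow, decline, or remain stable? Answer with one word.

R0 = Σ lx·mx = 0 + 1.0183 + 0.3311 + 0.3094 + 0.1664 + 0.0896 = 1.9148
R0 > 1, so the population is growing.

growing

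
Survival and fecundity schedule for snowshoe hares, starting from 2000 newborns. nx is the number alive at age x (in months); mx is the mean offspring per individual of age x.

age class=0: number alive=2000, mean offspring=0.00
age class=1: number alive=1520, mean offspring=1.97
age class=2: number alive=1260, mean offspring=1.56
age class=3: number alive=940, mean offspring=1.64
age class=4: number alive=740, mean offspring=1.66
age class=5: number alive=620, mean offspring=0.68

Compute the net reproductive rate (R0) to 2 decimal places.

4.08

lx = nx/n0 = nx/2000: 1, 0.76, 0.63, 0.47, 0.37, 0.31
lx·mx by age: 0, 1.4972, 0.9828, 0.7708, 0.6142, 0.2108
R0 = Σ lx·mx = 4.0758 → 4.08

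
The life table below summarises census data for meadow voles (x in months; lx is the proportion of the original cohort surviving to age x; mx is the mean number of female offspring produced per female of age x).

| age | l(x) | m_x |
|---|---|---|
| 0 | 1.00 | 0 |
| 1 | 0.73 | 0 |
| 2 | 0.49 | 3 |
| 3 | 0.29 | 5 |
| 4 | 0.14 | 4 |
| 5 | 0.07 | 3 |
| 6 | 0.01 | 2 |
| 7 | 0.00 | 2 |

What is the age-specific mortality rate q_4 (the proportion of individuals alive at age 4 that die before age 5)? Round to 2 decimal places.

q_4 = (l_4 − l_5) / l_4 = (0.14 − 0.07) / 0.14
     = 0.07 / 0.14 = 0.5 → 0.50

0.50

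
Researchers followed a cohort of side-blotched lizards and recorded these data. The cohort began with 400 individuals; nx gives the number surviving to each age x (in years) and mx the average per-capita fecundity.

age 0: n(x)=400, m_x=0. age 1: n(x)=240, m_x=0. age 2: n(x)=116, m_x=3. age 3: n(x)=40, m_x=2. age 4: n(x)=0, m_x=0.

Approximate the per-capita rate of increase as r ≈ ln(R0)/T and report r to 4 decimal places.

0.0309

lx = nx/n0 = nx/400: 1, 0.6, 0.29, 0.1, 0
R0 = Σ lx·mx = 0 + 0 + 0.87 + 0.2 + 0 = 1.07
Σ x·lx·mx = 2.34; T = 2.34/1.07 = 2.18692…
r ≈ ln(R0)/T = ln(1.07)/2.18692… = 0.030938… → 0.0309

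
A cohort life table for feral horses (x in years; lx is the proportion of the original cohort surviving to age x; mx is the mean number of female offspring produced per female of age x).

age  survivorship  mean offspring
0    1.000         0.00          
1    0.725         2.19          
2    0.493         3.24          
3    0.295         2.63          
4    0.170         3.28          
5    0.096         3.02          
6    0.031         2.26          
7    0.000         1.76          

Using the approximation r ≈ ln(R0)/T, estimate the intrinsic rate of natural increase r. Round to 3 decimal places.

R0 = Σ lx·mx = 0 + 1.58775 + 1.59732 + 0.77585 + 0.5576 + 0.28992 + 0.07006 + 0 = 4.8785
Σ x·lx·mx = 11.2103; T = 11.2103/4.8785 = 2.2979…
r ≈ ln(R0)/T = ln(4.8785)/2.2979… = 0.68969… → 0.690

0.690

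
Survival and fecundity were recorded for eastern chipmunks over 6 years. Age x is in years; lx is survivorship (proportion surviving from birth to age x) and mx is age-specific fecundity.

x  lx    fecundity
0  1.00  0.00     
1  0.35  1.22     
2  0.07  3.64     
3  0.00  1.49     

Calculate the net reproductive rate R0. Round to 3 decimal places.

0.682

lx·mx by age: 0, 0.427, 0.2548, 0
R0 = Σ lx·mx = 0.6818 → 0.682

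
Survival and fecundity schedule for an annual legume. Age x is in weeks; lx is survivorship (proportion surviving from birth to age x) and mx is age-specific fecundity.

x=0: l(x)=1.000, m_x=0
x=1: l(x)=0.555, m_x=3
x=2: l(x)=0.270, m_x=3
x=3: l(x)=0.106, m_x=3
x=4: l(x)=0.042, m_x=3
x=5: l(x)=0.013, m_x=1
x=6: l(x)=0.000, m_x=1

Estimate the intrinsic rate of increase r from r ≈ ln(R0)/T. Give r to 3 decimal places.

0.656

R0 = Σ lx·mx = 0 + 1.665 + 0.81 + 0.318 + 0.126 + 0.013 + 0 = 2.932
Σ x·lx·mx = 4.808; T = 4.808/2.932 = 1.63984…
r ≈ ln(R0)/T = ln(2.932)/1.63984… = 0.65597… → 0.656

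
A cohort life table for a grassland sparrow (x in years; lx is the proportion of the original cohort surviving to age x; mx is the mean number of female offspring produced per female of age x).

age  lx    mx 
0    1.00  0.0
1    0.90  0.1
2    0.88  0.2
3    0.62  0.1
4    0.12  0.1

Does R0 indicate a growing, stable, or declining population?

R0 = Σ lx·mx = 0 + 0.09 + 0.176 + 0.062 + 0.012 = 0.34
R0 < 1, so the population is declining.

declining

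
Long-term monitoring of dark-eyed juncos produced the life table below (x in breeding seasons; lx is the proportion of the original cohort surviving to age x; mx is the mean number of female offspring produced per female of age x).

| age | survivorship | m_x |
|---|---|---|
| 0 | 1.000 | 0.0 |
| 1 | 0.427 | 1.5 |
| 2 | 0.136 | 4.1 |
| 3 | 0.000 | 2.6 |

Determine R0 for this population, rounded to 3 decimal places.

1.198

lx·mx by age: 0, 0.6405, 0.5576, 0
R0 = Σ lx·mx = 1.1981 → 1.198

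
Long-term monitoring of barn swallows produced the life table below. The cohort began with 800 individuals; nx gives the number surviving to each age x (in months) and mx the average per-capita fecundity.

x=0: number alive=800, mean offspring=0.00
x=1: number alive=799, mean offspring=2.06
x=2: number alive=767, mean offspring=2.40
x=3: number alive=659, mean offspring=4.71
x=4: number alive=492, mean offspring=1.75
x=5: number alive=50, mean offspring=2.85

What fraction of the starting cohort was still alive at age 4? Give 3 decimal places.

l_4 = n_4/n_0 = 492/800 = 0.615 → 0.615

0.615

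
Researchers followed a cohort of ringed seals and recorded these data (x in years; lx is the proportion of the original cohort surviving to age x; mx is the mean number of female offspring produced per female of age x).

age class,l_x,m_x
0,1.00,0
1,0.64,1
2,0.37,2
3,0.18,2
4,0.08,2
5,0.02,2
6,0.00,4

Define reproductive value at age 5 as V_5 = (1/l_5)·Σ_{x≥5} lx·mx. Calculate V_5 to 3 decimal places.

lx·mx for x ≥ 5: 0.04, 0 → sum = 0.04
V_5 = 0.04 / l_5 = 0.04 / 0.02 = 2 → 2.000

2.000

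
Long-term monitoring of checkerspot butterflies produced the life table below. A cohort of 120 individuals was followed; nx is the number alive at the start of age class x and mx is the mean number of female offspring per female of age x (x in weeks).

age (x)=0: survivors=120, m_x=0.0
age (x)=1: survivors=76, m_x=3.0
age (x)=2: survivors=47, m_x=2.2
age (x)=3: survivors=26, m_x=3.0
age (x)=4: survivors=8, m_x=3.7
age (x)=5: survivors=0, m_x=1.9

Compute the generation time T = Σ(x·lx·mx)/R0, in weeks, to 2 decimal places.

lx = nx/n0 = nx/120: 1, 0.63333…, 0.39167…, 0.21667…, 0.06667…, 0
lx·mx: 0, 1.9…, 0.861667…, 0.65…, 0.246667…, 0 → R0 = 3.658333…
x·lx·mx: 0, 1.9…, 1.723333…, 1.95…, 0.986667…, 0 → Σ = 6.56…
T = 6.56… / 3.658333… = 1.793166… → 1.79

1.79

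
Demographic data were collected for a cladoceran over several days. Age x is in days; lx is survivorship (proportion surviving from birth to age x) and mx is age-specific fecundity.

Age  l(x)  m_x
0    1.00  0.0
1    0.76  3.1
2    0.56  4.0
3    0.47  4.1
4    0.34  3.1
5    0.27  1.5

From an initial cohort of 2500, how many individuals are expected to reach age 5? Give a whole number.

Expected survivors = N0 · l_5 = 2500 × 0.27 = 675 → 675

675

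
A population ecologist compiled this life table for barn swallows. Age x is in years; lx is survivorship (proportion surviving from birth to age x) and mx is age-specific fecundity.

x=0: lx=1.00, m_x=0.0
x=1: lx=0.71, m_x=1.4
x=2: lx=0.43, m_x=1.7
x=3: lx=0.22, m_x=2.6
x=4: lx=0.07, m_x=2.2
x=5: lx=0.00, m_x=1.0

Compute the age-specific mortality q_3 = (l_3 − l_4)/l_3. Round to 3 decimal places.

q_3 = (l_3 − l_4) / l_3 = (0.22 − 0.07) / 0.22
     = 0.15 / 0.22 = 0.681818… → 0.682

0.682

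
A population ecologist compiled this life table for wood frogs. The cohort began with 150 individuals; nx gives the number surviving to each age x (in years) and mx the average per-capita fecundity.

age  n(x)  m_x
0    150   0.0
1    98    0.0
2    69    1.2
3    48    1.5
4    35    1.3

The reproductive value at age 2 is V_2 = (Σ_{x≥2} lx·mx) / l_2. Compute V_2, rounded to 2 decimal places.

lx = nx/n0 = nx/150: 1, 0.65333…, 0.46, 0.32, 0.23333…
lx·mx for x ≥ 2: 0.552, 0.48, 0.303333… → sum = 1.335333…
V_2 = 1.335333… / l_2 = 1.335333… / 0.46 = 2.902899… → 2.90

2.90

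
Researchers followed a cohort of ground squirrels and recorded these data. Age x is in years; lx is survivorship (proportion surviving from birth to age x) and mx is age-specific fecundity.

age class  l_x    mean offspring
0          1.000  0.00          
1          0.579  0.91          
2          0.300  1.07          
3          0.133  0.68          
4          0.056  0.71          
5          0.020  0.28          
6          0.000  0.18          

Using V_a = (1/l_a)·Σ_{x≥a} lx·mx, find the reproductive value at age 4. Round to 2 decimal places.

lx·mx for x ≥ 4: 0.03976, 0.0056, 0 → sum = 0.04536
V_4 = 0.04536 / l_4 = 0.04536 / 0.056 = 0.81 → 0.81

0.81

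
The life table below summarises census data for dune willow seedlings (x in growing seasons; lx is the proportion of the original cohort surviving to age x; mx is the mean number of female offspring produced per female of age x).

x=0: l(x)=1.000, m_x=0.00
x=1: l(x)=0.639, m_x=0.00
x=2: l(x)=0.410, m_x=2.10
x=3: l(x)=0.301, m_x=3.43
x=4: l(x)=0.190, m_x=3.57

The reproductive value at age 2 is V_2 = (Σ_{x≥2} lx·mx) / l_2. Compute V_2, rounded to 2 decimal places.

6.27

lx·mx for x ≥ 2: 0.861, 1.03243, 0.6783 → sum = 2.57173
V_2 = 2.57173 / l_2 = 2.57173 / 0.41 = 6.272512… → 6.27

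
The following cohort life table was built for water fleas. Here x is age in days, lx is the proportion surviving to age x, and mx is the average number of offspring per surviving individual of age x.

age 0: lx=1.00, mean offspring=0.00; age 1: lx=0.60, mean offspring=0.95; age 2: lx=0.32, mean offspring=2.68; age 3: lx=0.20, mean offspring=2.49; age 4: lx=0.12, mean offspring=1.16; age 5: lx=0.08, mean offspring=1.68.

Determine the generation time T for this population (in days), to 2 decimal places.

lx·mx: 0, 0.57, 0.8576, 0.498, 0.1392, 0.1344 → R0 = 2.1992
x·lx·mx: 0, 0.57, 1.7152, 1.494, 0.5568, 0.672 → Σ = 5.008
T = 5.008 / 2.1992 = 2.277192… → 2.28

2.28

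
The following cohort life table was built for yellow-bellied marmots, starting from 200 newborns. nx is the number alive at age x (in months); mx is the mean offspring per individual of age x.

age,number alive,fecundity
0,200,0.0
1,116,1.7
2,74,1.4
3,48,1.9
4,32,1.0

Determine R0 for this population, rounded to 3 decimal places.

lx = nx/n0 = nx/200: 1, 0.58, 0.37, 0.24, 0.16
lx·mx by age: 0, 0.986, 0.518, 0.456, 0.16
R0 = Σ lx·mx = 2.12 → 2.120

2.120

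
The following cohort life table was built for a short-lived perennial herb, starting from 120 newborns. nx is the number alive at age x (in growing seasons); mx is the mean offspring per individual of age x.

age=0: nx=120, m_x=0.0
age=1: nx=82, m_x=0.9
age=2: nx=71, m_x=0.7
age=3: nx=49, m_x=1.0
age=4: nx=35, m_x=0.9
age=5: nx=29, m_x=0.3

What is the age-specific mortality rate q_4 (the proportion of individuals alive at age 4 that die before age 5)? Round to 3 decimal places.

0.171

lx = nx/n0 = nx/120: 1, 0.68333…, 0.59167…, 0.40833…, 0.29167…, 0.24167…
q_4 = (l_4 − l_5) / l_4 = (0.291667… − 0.241667…) / 0.291667…
     = 0.05… / 0.291667… = 0.171429… → 0.171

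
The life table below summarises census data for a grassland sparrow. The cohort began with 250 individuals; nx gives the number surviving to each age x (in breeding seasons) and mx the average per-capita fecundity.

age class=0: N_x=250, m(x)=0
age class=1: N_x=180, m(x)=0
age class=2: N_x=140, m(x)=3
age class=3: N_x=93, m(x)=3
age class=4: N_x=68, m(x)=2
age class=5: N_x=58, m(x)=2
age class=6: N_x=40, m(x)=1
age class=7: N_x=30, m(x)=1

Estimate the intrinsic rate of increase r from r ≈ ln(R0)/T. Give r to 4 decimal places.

0.4419

lx = nx/n0 = nx/250: 1, 0.72, 0.56, 0.372, 0.272, 0.232, 0.16, 0.12
R0 = Σ lx·mx = 0 + 0 + 1.68 + 1.116 + 0.544 + 0.464 + 0.16 + 0.12 = 4.084
Σ x·lx·mx = 13.004; T = 13.004/4.084 = 3.18413…
r ≈ ln(R0)/T = ln(4.084)/3.18413… = 0.441903… → 0.4419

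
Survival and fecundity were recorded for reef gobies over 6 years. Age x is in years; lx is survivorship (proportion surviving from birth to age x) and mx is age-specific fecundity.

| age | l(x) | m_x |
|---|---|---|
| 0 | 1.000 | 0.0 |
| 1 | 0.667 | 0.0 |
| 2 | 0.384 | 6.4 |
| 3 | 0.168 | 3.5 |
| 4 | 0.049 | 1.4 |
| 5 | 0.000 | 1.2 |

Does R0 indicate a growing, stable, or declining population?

growing

R0 = Σ lx·mx = 0 + 0 + 2.4576 + 0.588 + 0.0686 + 0 = 3.1142
R0 > 1, so the population is growing.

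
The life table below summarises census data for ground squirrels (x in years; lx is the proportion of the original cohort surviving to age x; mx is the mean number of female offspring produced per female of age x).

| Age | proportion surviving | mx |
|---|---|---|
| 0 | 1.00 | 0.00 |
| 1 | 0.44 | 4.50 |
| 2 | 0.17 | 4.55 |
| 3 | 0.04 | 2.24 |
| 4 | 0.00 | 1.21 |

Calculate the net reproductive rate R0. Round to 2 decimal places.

2.84

lx·mx by age: 0, 1.98, 0.7735, 0.0896, 0
R0 = Σ lx·mx = 2.8431 → 2.84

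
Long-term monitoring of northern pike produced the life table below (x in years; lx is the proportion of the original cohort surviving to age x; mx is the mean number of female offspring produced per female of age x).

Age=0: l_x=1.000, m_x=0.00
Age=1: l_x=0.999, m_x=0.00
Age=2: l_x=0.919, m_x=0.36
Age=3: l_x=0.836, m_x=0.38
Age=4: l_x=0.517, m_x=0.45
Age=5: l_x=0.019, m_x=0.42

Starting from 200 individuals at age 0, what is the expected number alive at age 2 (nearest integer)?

Expected survivors = N0 · l_2 = 200 × 0.919 = 183.8 → 184

184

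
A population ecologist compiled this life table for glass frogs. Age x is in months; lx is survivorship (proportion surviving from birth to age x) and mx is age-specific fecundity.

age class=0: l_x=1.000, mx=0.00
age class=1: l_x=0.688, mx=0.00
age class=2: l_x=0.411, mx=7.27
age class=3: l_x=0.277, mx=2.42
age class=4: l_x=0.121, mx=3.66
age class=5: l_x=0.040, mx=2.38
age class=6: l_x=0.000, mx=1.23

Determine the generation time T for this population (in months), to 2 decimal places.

lx·mx: 0, 0, 2.98797, 0.67034, 0.44286, 0.0952, 0 → R0 = 4.19637
x·lx·mx: 0, 0, 5.97594, 2.01102, 1.77144, 0.476, 0 → Σ = 10.2344
T = 10.2344 / 4.19637 = 2.43887… → 2.44

2.44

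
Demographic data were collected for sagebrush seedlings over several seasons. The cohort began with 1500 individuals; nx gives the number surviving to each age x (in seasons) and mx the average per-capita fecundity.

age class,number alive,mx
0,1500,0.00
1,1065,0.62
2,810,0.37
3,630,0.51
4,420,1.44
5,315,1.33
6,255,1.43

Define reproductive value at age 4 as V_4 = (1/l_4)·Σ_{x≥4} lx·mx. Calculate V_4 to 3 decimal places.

3.306

lx = nx/n0 = nx/1500: 1, 0.71, 0.54, 0.42, 0.28, 0.21, 0.17
lx·mx for x ≥ 4: 0.4032, 0.2793, 0.2431 → sum = 0.9256
V_4 = 0.9256 / l_4 = 0.9256 / 0.28 = 3.305714… → 3.306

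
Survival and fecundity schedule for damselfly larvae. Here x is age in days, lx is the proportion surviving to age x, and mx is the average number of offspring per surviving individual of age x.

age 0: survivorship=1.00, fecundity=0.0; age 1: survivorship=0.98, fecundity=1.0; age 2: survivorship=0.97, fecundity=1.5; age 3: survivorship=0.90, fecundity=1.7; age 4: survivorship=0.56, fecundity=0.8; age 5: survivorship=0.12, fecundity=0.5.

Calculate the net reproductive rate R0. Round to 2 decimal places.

4.47

lx·mx by age: 0, 0.98, 1.455, 1.53, 0.448, 0.06
R0 = Σ lx·mx = 4.473 → 4.47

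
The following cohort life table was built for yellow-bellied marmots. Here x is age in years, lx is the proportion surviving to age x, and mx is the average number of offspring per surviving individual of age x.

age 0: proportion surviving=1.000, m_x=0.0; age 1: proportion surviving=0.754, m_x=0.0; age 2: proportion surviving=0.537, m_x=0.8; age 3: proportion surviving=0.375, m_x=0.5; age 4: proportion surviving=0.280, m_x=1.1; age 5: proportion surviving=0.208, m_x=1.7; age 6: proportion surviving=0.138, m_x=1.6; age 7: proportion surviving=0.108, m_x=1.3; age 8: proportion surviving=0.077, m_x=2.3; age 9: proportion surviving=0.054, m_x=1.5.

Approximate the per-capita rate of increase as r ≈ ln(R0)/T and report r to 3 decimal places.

R0 = Σ lx·mx = 0 + 0 + 0.4296 + 0.1875 + 0.308 + 0.3536 + 0.2208 + 0.1404 + 0.1771 + 0.081 = 1.898
Σ x·lx·mx = 8.8751; T = 8.8751/1.898 = 4.67603…
r ≈ ln(R0)/T = ln(1.898)/4.67603… = 0.13704… → 0.137

0.137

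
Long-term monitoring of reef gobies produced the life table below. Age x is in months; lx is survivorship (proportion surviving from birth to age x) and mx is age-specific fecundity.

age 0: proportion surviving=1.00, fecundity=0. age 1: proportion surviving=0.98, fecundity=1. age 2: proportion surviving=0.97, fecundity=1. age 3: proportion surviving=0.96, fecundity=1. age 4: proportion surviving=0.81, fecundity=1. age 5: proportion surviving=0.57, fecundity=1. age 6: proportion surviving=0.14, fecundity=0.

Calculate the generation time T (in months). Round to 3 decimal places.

2.772

lx·mx: 0, 0.98, 0.97, 0.96, 0.81, 0.57, 0 → R0 = 4.29
x·lx·mx: 0, 0.98, 1.94, 2.88, 3.24, 2.85, 0 → Σ = 11.89
T = 11.89 / 4.29 = 2.771562… → 2.772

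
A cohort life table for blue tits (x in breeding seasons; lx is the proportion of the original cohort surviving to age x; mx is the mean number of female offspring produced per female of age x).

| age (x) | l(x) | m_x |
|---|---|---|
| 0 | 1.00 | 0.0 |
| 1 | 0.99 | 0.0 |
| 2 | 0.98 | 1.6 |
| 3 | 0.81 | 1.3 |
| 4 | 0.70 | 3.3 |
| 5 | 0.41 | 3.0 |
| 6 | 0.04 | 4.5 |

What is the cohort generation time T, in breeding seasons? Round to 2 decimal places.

3.59

lx·mx: 0, 0, 1.568, 1.053, 2.31, 1.23, 0.18 → R0 = 6.341
x·lx·mx: 0, 0, 3.136, 3.159, 9.24, 6.15, 1.08 → Σ = 22.765
T = 22.765 / 6.341 = 3.590128… → 3.59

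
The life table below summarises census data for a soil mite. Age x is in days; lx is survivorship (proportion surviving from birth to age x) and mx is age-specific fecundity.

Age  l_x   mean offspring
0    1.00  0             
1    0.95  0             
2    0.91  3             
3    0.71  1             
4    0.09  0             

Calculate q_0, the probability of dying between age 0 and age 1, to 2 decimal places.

q_0 = (l_0 − l_1) / l_0 = (1 − 0.95) / 1
     = 0.05 / 1 = 0.05 → 0.05

0.05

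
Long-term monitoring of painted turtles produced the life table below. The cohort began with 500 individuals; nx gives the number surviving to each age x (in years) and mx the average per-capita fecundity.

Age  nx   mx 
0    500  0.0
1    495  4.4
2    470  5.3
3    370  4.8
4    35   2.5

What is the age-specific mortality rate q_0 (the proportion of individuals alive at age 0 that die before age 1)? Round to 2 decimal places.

lx = nx/n0 = nx/500: 1, 0.99, 0.94, 0.74, 0.07
q_0 = (l_0 − l_1) / l_0 = (1 − 0.99) / 1
     = 0.01 / 1 = 0.01 → 0.01

0.01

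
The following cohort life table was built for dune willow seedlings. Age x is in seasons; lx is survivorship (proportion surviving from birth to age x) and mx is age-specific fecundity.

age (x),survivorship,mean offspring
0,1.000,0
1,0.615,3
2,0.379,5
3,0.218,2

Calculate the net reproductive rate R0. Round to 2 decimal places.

4.18

lx·mx by age: 0, 1.845, 1.895, 0.436
R0 = Σ lx·mx = 4.176 → 4.18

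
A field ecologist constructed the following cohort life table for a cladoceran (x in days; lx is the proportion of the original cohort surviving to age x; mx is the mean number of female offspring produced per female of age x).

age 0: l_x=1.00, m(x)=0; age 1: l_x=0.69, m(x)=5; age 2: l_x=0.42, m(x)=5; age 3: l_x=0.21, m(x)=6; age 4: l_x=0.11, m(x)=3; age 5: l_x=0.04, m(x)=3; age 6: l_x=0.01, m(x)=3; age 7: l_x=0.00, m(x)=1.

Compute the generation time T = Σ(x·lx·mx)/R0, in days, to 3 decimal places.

lx·mx: 0, 3.45, 2.1, 1.26, 0.33, 0.12, 0.03, 0 → R0 = 7.29
x·lx·mx: 0, 3.45, 4.2, 3.78, 1.32, 0.6, 0.18, 0 → Σ = 13.53
T = 13.53 / 7.29 = 1.855967… → 1.856

1.856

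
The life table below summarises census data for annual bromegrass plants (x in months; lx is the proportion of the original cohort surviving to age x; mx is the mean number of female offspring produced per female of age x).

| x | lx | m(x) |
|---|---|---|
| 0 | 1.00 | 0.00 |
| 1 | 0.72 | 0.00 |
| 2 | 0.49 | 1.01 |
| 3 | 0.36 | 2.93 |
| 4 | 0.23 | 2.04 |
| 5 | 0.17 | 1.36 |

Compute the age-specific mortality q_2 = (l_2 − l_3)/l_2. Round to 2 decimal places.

0.27

q_2 = (l_2 − l_3) / l_2 = (0.49 − 0.36) / 0.49
     = 0.13 / 0.49 = 0.265306… → 0.27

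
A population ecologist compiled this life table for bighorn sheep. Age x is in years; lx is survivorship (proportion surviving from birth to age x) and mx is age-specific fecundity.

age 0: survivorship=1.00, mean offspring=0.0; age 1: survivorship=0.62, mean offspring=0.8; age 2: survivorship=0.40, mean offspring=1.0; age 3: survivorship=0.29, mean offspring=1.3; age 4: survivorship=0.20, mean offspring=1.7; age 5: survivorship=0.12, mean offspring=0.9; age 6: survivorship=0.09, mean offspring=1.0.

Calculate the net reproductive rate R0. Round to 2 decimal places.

lx·mx by age: 0, 0.496, 0.4, 0.377, 0.34, 0.108, 0.09
R0 = Σ lx·mx = 1.811 → 1.81

1.81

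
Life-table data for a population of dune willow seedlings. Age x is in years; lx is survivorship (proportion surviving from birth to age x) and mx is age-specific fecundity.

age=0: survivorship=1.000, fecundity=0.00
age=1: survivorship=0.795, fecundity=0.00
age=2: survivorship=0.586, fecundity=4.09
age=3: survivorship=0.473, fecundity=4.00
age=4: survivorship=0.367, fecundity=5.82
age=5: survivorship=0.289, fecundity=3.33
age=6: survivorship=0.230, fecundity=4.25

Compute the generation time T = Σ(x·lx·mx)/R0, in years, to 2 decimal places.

lx·mx: 0, 0, 2.39674, 1.892, 2.13594, 0.96237, 0.9775 → R0 = 8.36455
x·lx·mx: 0, 0, 4.79348, 5.676, 8.54376, 4.81185, 5.865 → Σ = 29.69009
T = 29.69009 / 8.36455 = 3.549514… → 3.55

3.55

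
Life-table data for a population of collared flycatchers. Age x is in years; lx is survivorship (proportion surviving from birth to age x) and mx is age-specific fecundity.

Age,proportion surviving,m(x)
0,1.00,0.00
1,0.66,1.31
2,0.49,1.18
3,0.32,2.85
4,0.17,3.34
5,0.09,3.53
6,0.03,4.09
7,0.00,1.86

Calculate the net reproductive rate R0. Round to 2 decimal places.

lx·mx by age: 0, 0.8646, 0.5782, 0.912, 0.5678, 0.3177, 0.1227, 0
R0 = Σ lx·mx = 3.363 → 3.36

3.36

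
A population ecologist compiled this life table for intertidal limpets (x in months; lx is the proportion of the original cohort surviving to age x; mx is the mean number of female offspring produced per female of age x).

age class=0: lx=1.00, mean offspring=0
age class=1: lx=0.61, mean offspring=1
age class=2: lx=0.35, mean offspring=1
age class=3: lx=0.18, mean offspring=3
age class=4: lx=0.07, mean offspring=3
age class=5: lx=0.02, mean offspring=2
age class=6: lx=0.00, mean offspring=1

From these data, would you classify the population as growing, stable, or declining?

R0 = Σ lx·mx = 0 + 0.61 + 0.35 + 0.54 + 0.21 + 0.04 + 0 = 1.75
R0 > 1, so the population is growing.

growing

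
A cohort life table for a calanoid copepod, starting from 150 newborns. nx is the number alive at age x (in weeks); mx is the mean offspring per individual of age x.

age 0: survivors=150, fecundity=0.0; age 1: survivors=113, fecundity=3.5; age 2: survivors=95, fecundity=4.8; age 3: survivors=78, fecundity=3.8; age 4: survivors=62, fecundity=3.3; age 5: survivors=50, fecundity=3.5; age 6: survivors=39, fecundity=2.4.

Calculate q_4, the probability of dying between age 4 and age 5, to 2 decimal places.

0.19

lx = nx/n0 = nx/150: 1, 0.75333…, 0.63333…, 0.52, 0.41333…, 0.33333…, 0.26
q_4 = (l_4 − l_5) / l_4 = (0.413333… − 0.333333…) / 0.413333…
     = 0.08… / 0.413333… = 0.193548… → 0.19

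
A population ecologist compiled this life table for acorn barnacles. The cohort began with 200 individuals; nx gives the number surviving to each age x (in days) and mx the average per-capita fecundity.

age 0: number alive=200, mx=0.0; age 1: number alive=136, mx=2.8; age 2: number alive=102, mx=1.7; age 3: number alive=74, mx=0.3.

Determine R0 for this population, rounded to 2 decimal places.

lx = nx/n0 = nx/200: 1, 0.68, 0.51, 0.37
lx·mx by age: 0, 1.904, 0.867, 0.111
R0 = Σ lx·mx = 2.882 → 2.88

2.88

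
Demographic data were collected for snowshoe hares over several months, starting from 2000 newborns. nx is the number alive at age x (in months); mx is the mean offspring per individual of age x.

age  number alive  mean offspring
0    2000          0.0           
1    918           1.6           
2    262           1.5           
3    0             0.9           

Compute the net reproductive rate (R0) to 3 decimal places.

lx = nx/n0 = nx/2000: 1, 0.459, 0.131, 0
lx·mx by age: 0, 0.7344, 0.1965, 0
R0 = Σ lx·mx = 0.9309 → 0.931

0.931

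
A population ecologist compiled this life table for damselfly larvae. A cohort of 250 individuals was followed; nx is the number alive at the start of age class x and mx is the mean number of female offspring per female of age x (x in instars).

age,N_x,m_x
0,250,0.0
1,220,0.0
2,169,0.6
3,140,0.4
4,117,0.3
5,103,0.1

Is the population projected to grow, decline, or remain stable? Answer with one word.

declining

lx = nx/n0 = nx/250: 1, 0.88, 0.676, 0.56, 0.468, 0.412
R0 = Σ lx·mx = 0 + 0 + 0.4056 + 0.224 + 0.1404 + 0.0412 = 0.8112
R0 < 1, so the population is declining.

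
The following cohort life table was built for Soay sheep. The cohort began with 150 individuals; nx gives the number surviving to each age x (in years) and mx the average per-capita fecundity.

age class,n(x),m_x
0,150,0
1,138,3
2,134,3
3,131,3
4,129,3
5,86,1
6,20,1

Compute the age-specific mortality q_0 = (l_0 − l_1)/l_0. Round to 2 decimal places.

lx = nx/n0 = nx/150: 1, 0.92, 0.89333…, 0.87333…, 0.86, 0.57333…, 0.13333…
q_0 = (l_0 − l_1) / l_0 = (1 − 0.92) / 1
     = 0.08 / 1 = 0.08 → 0.08

0.08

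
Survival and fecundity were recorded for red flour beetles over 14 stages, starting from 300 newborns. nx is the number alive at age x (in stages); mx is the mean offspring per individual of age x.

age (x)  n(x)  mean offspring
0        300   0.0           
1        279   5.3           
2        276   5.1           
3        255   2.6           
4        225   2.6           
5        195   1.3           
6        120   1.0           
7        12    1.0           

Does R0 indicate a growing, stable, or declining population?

growing

lx = nx/n0 = nx/300: 1, 0.93, 0.92, 0.85, 0.75, 0.65, 0.4, 0.04
R0 = Σ lx·mx = 0 + 4.929 + 4.692 + 2.21 + 1.95 + 0.845 + 0.4 + 0.04 = 15.066
R0 > 1, so the population is growing.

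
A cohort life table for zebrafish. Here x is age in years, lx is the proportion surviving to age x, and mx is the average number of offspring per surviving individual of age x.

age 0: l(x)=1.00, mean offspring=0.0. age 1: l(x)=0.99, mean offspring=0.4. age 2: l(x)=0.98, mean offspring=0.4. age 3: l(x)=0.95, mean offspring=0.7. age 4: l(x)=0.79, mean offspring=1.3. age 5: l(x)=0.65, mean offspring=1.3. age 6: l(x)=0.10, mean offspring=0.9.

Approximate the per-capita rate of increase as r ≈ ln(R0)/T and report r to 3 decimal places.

0.348

R0 = Σ lx·mx = 0 + 0.396 + 0.392 + 0.665 + 1.027 + 0.845 + 0.09 = 3.415
Σ x·lx·mx = 12.048; T = 12.048/3.415 = 3.52796…
r ≈ ln(R0)/T = ln(3.415)/3.52796… = 0.34813… → 0.348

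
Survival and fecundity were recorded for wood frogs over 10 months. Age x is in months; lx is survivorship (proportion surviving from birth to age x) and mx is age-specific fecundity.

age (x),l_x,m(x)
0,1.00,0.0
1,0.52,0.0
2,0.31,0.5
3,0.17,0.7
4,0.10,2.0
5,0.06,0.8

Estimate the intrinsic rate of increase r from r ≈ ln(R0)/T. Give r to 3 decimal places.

R0 = Σ lx·mx = 0 + 0 + 0.155 + 0.119 + 0.2 + 0.048 = 0.522
Σ x·lx·mx = 1.707; T = 1.707/0.522 = 3.27011…
r ≈ ln(R0)/T = ln(0.522)/3.27011… = -0.1988… → -0.199

-0.199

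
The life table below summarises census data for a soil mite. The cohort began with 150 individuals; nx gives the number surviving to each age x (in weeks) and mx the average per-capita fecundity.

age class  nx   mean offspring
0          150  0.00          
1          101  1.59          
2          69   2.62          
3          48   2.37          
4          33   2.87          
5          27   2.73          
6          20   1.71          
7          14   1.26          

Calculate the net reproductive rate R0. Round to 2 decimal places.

4.50

lx = nx/n0 = nx/150: 1, 0.67333…, 0.46, 0.32, 0.22, 0.18, 0.13333…, 0.09333…
lx·mx by age: 0, 1.0706…, 1.2052, 0.7584, 0.6314, 0.4914, 0.228…, 0.1176…
R0 = Σ lx·mx = 4.5026… → 4.50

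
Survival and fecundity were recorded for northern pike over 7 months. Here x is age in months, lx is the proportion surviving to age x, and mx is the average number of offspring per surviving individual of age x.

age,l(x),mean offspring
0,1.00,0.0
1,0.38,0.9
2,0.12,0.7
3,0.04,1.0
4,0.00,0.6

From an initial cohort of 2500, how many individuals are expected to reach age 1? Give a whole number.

Expected survivors = N0 · l_1 = 2500 × 0.38 = 950 → 950

950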